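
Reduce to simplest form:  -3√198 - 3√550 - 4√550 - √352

3√198 = 9*√22; 3√550 = 15*√22; 4√550 = 20*√22; √352 = 4*√22
Combine: (-9 - 15 - 20 - 4)·√22 = -48*√22

-48*√22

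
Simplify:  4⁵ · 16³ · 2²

2^24

4⁵ = 2^10; 16³ = 2^12; 2² = 2^2
Combine exponents: 2^24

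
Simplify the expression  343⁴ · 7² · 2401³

7^26

343⁴ = 7^12; 7² = 7^2; 2401³ = 7^12
Combine exponents: 7^26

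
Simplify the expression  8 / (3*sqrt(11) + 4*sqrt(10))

Multiply numerator and denominator by -3*sqrt(11) + 4*sqrt(10).
Denominator becomes 61; numerator becomes -24*sqrt(11) + 32*sqrt(10).

(-24*sqrt(11) + 32*sqrt(10))/61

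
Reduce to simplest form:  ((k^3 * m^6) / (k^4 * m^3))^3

Inside the bracket: (k^-1) * m^3
Raise to the power 3: (k^-3) * m^9

m^9/k^3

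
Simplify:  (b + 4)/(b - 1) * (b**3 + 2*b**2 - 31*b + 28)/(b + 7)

b**2 - 16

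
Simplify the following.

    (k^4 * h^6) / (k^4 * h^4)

Quotient: h^2

h^2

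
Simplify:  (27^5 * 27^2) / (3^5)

27^5 = 3^15; 27^2 = 3^6; 3^5 = 3^5
Combine exponents: 3^16

3^16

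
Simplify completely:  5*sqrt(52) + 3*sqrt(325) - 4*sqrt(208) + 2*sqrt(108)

12*sqrt(3) + 9*sqrt(13)

5*sqrt(52) = 10*sqrt(13); 3*sqrt(325) = 15*sqrt(13); 4*sqrt(208) = 16*sqrt(13); 2*sqrt(108) = 12*sqrt(3)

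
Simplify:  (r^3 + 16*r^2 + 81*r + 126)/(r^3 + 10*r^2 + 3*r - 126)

Factor: r^3 + 16*r^2 + 81*r + 126 = (r + 6)*(r + 3)*(r + 7);  r^3 + 10*r^2 + 3*r - 126 = (r - 3)*(r + 6)*(r + 7)
Cancel the common factors (r + 6), (r + 7).

(r + 3)/(r - 3)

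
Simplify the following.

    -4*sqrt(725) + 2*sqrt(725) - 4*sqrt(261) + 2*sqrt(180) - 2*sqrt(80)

-22*sqrt(29) + 4*sqrt(5)

4*sqrt(725) = 20*sqrt(29); 2*sqrt(725) = 10*sqrt(29); 4*sqrt(261) = 12*sqrt(29); 2*sqrt(180) = 12*sqrt(5); 2*sqrt(80) = 8*sqrt(5)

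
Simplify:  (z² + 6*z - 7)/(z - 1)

Factor: z² + 6*z - 7 = (z - 1)·(z + 7)
Cancel the common factor (z - 1).

z + 7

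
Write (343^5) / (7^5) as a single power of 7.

343^5 = 7^15; 7^5 = 7^5
Combine exponents: 7^10

7^10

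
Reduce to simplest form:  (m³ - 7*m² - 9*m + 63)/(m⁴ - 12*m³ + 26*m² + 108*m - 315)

Factor: m³ - 7*m² - 9*m + 63 = (m - 3)·(m - 7)·(m + 3);  m⁴ - 12*m³ + 26*m² + 108*m - 315 = (m - 7)·(m + 3)·(m - 3)·(m - 5)
Cancel the common factors (m + 3), (m - 3), (m - 7).

1/(m - 5)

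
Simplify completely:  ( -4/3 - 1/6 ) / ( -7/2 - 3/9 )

9/23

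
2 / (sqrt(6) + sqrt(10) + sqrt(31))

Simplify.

(-8*sqrt(465) - 30*sqrt(31) + 54*sqrt(10) + 70*sqrt(6))/15

Group as (sqrt(6) + sqrt(31)) + sqrt(10); multiply by (sqrt(6) + sqrt(31)) - sqrt(10), then rationalise the remaining surd.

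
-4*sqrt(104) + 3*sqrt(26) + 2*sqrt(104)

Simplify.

-sqrt(26)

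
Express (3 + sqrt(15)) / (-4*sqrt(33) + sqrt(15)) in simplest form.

Multiply numerator and denominator by sqrt(15) + 4*sqrt(33).
Denominator becomes -513; numerator becomes 3*sqrt(15) + 15 + 12*sqrt(33) + 12*sqrt(55).

(-4*sqrt(55) - 4*sqrt(33) - 5 - sqrt(15))/171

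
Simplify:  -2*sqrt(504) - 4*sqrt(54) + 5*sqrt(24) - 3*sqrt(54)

-12*sqrt(14) - 11*sqrt(6)

2*sqrt(504) = 12*sqrt(14); 4*sqrt(54) = 12*sqrt(6); 5*sqrt(24) = 10*sqrt(6); 3*sqrt(54) = 9*sqrt(6)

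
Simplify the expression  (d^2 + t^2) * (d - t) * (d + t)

d^4 - t^4

Telescope via difference of squares: (d+t)(d-t) = d^2 - t^2, then repeat with the next factor.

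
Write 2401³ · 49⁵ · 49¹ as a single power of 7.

2401³ = 7^12; 49⁵ = 7^10; 49¹ = 7^2
Combine exponents: 7^24

7^24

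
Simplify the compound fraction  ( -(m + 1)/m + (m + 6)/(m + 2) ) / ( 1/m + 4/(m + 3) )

(3*m² + 7*m - 6)/(5*m² + 13*m + 6)

Numerator: -(m + 1)/m + (m + 6)/(m + 2) = (3*m - 2)/(m² + 2*m)
Denominator: 1/m + 4/(m + 3) = (5*m + 3)/(m² + 3*m)
Divide: ((3*m - 2)/(m² + 2*m)) · ((m² + 3*m)/(5*m + 3)) = (3*m² + 7*m - 6)/(5*m² + 13*m + 6)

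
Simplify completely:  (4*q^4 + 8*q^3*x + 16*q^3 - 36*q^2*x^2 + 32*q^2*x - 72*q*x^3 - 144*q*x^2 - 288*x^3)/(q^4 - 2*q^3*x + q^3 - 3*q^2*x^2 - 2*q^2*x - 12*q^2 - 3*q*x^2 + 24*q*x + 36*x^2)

Factor: 4*q^4 + 8*q^3*x + 16*q^3 - 36*q^2*x^2 + 32*q^2*x - 72*q*x^3 - 144*q*x^2 - 288*x^3 = 4*(q + 2*x)*(q + 3*x)*(q - 3*x)*(q + 4);  q^4 - 2*q^3*x + q^3 - 3*q^2*x^2 - 2*q^2*x - 12*q^2 - 3*q*x^2 + 24*q*x + 36*x^2 = (q + x)*(q - 3*x)*(q - 3)*(q + 4)
Cancel the common factors (q + 4), (q - 3*x).

(4*q^2 + 20*q*x + 24*x^2)/(q^2 + q*x - 3*q - 3*x)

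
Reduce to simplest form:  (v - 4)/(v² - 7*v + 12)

Factor: v² - 7*v + 12 = (v - 4)·(v - 3)
Cancel the common factor (v - 4).

1/(v - 3)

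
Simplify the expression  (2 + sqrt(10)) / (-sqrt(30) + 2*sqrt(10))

(sqrt(30) + 2*sqrt(10) + 5*sqrt(3) + 10)/5

Multiply numerator and denominator by sqrt(30) + 2*sqrt(10).
Denominator becomes 10; numerator becomes 2*sqrt(30) + 4*sqrt(10) + 10*sqrt(3) + 20.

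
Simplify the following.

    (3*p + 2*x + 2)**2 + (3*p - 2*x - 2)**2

Write as f((3*p),(2*x + 2)) + f((3*p),-(2*x + 2)) and expand.

18*p**2 + 8*x**2 + 16*x + 8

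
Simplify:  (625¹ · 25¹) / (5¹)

625¹ = 5^4; 25¹ = 5^2; 5¹ = 5^1
Combine exponents: 5^5

5^5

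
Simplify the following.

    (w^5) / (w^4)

w

Quotient: w^1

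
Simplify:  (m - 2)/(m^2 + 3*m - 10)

1/(m + 5)

Factor: m^2 + 3*m - 10 = (m + 5)*(m - 2)
Cancel the common factor (m - 2).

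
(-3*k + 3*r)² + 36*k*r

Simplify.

9*(k + r)²

Expand the square and combine the 36*k*r term.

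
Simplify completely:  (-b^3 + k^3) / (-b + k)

Apply the difference-of-cubes factorisation and cancel (-b + k).

b^2 + b*k + k^2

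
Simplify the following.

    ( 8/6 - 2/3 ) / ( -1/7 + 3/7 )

7/3

Numerator: 8/6 - 2/3 = 2/3
Denominator: -1/7 + 3/7 = 2/7
Divide: (2/3) · (7/2) = 7/3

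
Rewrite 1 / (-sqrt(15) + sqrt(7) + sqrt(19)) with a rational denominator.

Group as (sqrt(7) + sqrt(19)) - sqrt(15); multiply by (sqrt(7) + sqrt(19)) + sqrt(15), then rationalise the remaining surd.

(-11*sqrt(15) + 3*sqrt(19) + 27*sqrt(7) + 2*sqrt(1995))/411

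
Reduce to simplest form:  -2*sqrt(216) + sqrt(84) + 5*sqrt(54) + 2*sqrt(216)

2*sqrt(21) + 15*sqrt(6)

2*sqrt(216) = 12*sqrt(6); sqrt(84) = 2*sqrt(21); 5*sqrt(54) = 15*sqrt(6); 2*sqrt(216) = 12*sqrt(6)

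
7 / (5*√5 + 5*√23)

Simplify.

(-7*√5 + 7*√23)/90

Multiply numerator and denominator by -5*√5 + 5*√23.
Denominator becomes 450; numerator becomes -35*√5 + 35*√23.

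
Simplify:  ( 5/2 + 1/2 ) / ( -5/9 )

Numerator: 5/2 + 1/2 = 3
Denominator: -5/9 = -5/9
Divide: (3) · (-9/5) = -27/5

-27/5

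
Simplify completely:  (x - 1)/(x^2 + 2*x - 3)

Factor: x^2 + 2*x - 3 = (x - 1)*(x + 3)
Cancel the common factor (x - 1).

1/(x + 3)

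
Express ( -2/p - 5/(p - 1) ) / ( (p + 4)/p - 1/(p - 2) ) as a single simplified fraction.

Numerator: -2/p - 5/(p - 1) = (-7*p + 2)/(p^2 - p)
Denominator: (p + 4)/p - 1/(p - 2) = (p^2 + p - 8)/(p^2 - 2*p)
Divide: ((-7*p + 2)/(p^2 - p)) · ((p^2 - 2*p)/(p^2 + p - 8)) = (-7*p^2 + 16*p - 4)/(p^3 - 9*p + 8)

(-7*p^2 + 16*p - 4)/(p^3 - 9*p + 8)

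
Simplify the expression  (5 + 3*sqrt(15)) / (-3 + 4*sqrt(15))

(29*sqrt(15) + 195)/231

Multiply numerator and denominator by -4*sqrt(15) - 3.
Denominator becomes -231; numerator becomes -195 - 29*sqrt(15).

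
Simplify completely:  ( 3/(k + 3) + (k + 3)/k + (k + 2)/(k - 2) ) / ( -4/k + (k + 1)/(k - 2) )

(2*k^3 + 12*k^2 - 3*k - 18)/(k^3 - k + 24)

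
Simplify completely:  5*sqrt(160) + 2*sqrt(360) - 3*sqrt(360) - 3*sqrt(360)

5*sqrt(160) = 20*sqrt(10); 2*sqrt(360) = 12*sqrt(10); 3*sqrt(360) = 18*sqrt(10); 3*sqrt(360) = 18*sqrt(10)
Combine: (20 + 12 - 18 - 18)·sqrt(10) = -4*sqrt(10)

-4*sqrt(10)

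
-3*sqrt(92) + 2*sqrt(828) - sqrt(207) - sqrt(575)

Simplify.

3*sqrt(92) = 6*sqrt(23); 2*sqrt(828) = 12*sqrt(23); sqrt(207) = 3*sqrt(23); sqrt(575) = 5*sqrt(23)
Combine: (-6 + 12 - 3 - 5)·sqrt(23) = -2*sqrt(23)

-2*sqrt(23)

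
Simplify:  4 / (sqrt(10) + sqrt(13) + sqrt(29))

Group as (sqrt(10) + sqrt(13)) + sqrt(29); multiply by (sqrt(10) + sqrt(13)) - sqrt(29), then rationalise the remaining surd.

(-2*sqrt(3770) - 6*sqrt(29) + 26*sqrt(13) + 32*sqrt(10))/121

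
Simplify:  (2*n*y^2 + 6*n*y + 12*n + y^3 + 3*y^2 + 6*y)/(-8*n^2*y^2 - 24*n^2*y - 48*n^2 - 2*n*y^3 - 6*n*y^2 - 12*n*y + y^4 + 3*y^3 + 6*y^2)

Factor: 2*n*y^2 + 6*n*y + 12*n + y^3 + 3*y^2 + 6*y = (2*n + y)*(y^2 + 3*y + 6);  -8*n^2*y^2 - 24*n^2*y - 48*n^2 - 2*n*y^3 - 6*n*y^2 - 12*n*y + y^4 + 3*y^3 + 6*y^2 = (-4*n + y)*(y^2 + 3*y + 6)*(2*n + y)
Cancel the common factors (y^2 + 3*y + 6), (2*n + y).

1/(-4*n + y)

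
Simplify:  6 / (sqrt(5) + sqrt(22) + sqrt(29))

Group as (sqrt(5) + sqrt(22)) + sqrt(29); multiply by (sqrt(5) + sqrt(22)) - sqrt(29), then rationalise the remaining surd.

(-3*sqrt(3190) - 3*sqrt(29) + 18*sqrt(22) + 69*sqrt(5))/109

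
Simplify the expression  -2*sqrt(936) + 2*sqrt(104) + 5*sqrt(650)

2*sqrt(936) = 12*sqrt(26); 2*sqrt(104) = 4*sqrt(26); 5*sqrt(650) = 25*sqrt(26)
Combine: (-12 + 4 + 25)·sqrt(26) = 17*sqrt(26)

17*sqrt(26)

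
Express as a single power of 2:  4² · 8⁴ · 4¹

4² = 2^4; 8⁴ = 2^12; 4¹ = 2^2
Combine exponents: 2^18

2^18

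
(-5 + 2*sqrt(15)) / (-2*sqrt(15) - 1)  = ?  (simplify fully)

(-65 + 12*sqrt(15))/59

Multiply numerator and denominator by -1 + 2*sqrt(15).
Denominator becomes -59; numerator becomes -12*sqrt(15) + 65.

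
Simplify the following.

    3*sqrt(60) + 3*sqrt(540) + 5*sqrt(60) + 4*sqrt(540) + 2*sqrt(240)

66*sqrt(15)

3*sqrt(60) = 6*sqrt(15); 3*sqrt(540) = 18*sqrt(15); 5*sqrt(60) = 10*sqrt(15); 4*sqrt(540) = 24*sqrt(15); 2*sqrt(240) = 8*sqrt(15)
Combine: (6 + 18 + 10 + 24 + 8)·sqrt(15) = 66*sqrt(15)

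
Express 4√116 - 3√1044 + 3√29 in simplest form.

4√116 = 8*√29; 3√1044 = 18*√29; 3√29 = 3*√29
Combine: (8 - 18 + 3)·√29 = -7*√29

-7*√29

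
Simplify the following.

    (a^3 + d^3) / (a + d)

Apply the sum-of-cubes factorisation and cancel (a + d).

a^2 - a*d + d^2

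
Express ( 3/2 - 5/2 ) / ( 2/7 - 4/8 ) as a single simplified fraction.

Numerator: 3/2 - 5/2 = -1
Denominator: 2/7 - 4/8 = -3/14
Divide: (-1) · (-14/3) = 14/3

14/3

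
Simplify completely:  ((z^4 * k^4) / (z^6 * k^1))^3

k^9/z^6

Inside the bracket: (z^-2) * k^3
Raise to the power 3: (z^-6) * k^9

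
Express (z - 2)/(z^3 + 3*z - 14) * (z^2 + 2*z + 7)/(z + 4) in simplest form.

1/(z + 4)

Factor: z^3 + 3*z - 14 = (z - 2)*(z^2 + 2*z + 7)
Cancel the common factors (z^2 + 2*z + 7), (z - 2).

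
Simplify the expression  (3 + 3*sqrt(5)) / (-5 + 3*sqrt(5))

Multiply numerator and denominator by -3*sqrt(5) - 5.
Denominator becomes -20; numerator becomes -60 - 24*sqrt(5).

(6*sqrt(5) + 15)/5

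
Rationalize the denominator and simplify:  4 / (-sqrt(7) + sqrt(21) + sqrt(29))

(-172*sqrt(7) - 4*sqrt(29) + 60*sqrt(21) + 56*sqrt(87))/587

Group as (sqrt(21) + sqrt(29)) - sqrt(7); multiply by (sqrt(21) + sqrt(29)) + sqrt(7), then rationalise the remaining surd.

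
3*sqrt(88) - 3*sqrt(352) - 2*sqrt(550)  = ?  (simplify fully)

-16*sqrt(22)

3*sqrt(88) = 6*sqrt(22); 3*sqrt(352) = 12*sqrt(22); 2*sqrt(550) = 10*sqrt(22)
Combine: (6 - 12 - 10)·sqrt(22) = -16*sqrt(22)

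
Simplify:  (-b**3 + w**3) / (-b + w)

b**2 + b*w + w**2

Apply the difference-of-cubes factorisation and cancel (-b + w).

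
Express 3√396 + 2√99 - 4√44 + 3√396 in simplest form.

3√396 = 18*√11; 2√99 = 6*√11; 4√44 = 8*√11; 3√396 = 18*√11
Combine: (18 + 6 - 8 + 18)·√11 = 34*√11

34*√11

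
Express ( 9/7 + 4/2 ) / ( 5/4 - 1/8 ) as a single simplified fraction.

Numerator: 9/7 + 4/2 = 23/7
Denominator: 5/4 - 1/8 = 9/8
Divide: (23/7) · (8/9) = 184/63

184/63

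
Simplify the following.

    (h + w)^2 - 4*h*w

(h - w)^2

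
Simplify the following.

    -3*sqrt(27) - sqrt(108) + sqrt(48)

-11*sqrt(3)

3*sqrt(27) = 9*sqrt(3); sqrt(108) = 6*sqrt(3); sqrt(48) = 4*sqrt(3)
Combine: (-9 - 6 + 4)·sqrt(3) = -11*sqrt(3)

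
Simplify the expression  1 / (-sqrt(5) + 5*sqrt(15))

(sqrt(5) + 5*sqrt(15))/370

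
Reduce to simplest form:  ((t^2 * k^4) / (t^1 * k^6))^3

Inside the bracket: t^1 * (k^-2)
Raise to the power 3: t^3 * (k^-6)

t^3/k^6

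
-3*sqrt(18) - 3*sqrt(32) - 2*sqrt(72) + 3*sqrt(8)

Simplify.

3*sqrt(18) = 9*sqrt(2); 3*sqrt(32) = 12*sqrt(2); 2*sqrt(72) = 12*sqrt(2); 3*sqrt(8) = 6*sqrt(2)
Combine: (-9 - 12 - 12 + 6)·sqrt(2) = -27*sqrt(2)

-27*sqrt(2)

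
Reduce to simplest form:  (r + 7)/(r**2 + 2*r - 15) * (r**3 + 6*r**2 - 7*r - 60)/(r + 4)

r + 7

Factor: r**2 + 2*r - 15 = (r + 5)*(r - 3);  r**3 + 6*r**2 - 7*r - 60 = (r + 5)*(r - 3)*(r + 4)
Cancel the common factors (r - 3), (r + 5), (r + 4).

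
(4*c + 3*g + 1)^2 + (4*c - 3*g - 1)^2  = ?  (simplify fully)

32*c^2 + 18*g^2 + 12*g + 2

Write as f((4*c),(3*g + 1)) + f((4*c),-(3*g + 1)) and expand.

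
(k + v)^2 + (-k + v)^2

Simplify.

Binomially expand both and collect terms in v, k.

2*k^2 + 2*v^2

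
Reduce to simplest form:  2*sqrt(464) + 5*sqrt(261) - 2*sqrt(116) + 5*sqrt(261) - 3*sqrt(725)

2*sqrt(464) = 8*sqrt(29); 5*sqrt(261) = 15*sqrt(29); 2*sqrt(116) = 4*sqrt(29); 5*sqrt(261) = 15*sqrt(29); 3*sqrt(725) = 15*sqrt(29)
Combine: (8 + 15 - 4 + 15 - 15)·sqrt(29) = 19*sqrt(29)

19*sqrt(29)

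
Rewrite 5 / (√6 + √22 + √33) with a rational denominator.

(-660 - 25*√33 + 85*√22 + 245*√6)/503

Group as (√6 + √22) + √33; multiply by (√6 + √22) - √33, then rationalise the remaining surd.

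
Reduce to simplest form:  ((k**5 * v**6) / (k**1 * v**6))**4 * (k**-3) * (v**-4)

k**13/v**4

Inside the bracket: k**4
Raise to the power 4: k**16
Multiply by (k**-3) * (v**-4): add exponents.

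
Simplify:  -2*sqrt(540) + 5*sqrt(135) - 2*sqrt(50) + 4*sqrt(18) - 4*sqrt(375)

-17*sqrt(15) + 2*sqrt(2)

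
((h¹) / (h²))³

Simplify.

h^(-3)

Inside the bracket: (h^-1)
Raise to the power 3: (h^-3)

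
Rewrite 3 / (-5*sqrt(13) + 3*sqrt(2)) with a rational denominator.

Multiply numerator and denominator by 3*sqrt(2) + 5*sqrt(13).
Denominator becomes -307; numerator becomes 9*sqrt(2) + 15*sqrt(13).

(-15*sqrt(13) - 9*sqrt(2))/307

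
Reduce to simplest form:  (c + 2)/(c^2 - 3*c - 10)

1/(c - 5)

Factor: c^2 - 3*c - 10 = (c - 5)*(c + 2)
Cancel the common factor (c + 2).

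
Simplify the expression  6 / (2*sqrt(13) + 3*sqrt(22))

Multiply numerator and denominator by -3*sqrt(22) + 2*sqrt(13).
Denominator becomes -146; numerator becomes -18*sqrt(22) + 12*sqrt(13).

(-6*sqrt(13) + 9*sqrt(22))/73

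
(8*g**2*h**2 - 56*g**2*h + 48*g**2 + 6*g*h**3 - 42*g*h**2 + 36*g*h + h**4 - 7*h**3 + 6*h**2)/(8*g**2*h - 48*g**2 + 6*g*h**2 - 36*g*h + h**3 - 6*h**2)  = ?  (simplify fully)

Factor: 8*g**2*h**2 - 56*g**2*h + 48*g**2 + 6*g*h**3 - 42*g*h**2 + 36*g*h + h**4 - 7*h**3 + 6*h**2 = (h - 6)*(4*g + h)*(2*g + h)*(h - 1);  8*g**2*h - 48*g**2 + 6*g*h**2 - 36*g*h + h**3 - 6*h**2 = (4*g + h)*(h - 6)*(2*g + h)
Cancel the common factors (4*g + h), (h - 6), (2*g + h).

h - 1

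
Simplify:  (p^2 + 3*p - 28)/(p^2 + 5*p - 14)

Factor: p^2 + 3*p - 28 = (p - 4)*(p + 7);  p^2 + 5*p - 14 = (p + 7)*(p - 2)
Cancel the common factor (p + 7).

(p - 4)/(p - 2)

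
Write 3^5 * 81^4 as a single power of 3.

3^5 = 3^5; 81^4 = 3^16
Combine exponents: 3^21

3^21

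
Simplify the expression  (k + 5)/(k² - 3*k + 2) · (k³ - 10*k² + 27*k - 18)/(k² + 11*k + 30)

Factor: k² - 3*k + 2 = (k - 2)·(k - 1);  k³ - 10*k² + 27*k - 18 = (k - 3)·(k - 1)·(k - 6);  k² + 11*k + 30 = (k + 6)·(k + 5)
Cancel the common factors (k + 5), (k - 1).

(k² - 9*k + 18)/(k² + 4*k - 12)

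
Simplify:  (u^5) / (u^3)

u^2

Quotient: u^2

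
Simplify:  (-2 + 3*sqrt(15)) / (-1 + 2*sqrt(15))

Multiply numerator and denominator by -2*sqrt(15) - 1.
Denominator becomes -59; numerator becomes -88 + sqrt(15).

(-sqrt(15) + 88)/59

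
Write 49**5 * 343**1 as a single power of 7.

7**13

49**5 = 7**10; 343**1 = 7**3
Combine exponents: 7**13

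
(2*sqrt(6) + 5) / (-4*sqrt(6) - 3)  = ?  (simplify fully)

Multiply numerator and denominator by -3 + 4*sqrt(6).
Denominator becomes -87; numerator becomes 33 + 14*sqrt(6).

(-14*sqrt(6) - 33)/87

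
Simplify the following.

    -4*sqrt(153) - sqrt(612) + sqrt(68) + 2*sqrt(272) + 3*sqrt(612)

10*sqrt(17)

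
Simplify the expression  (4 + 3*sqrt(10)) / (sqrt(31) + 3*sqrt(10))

(-3*sqrt(310) - 4*sqrt(31) + 12*sqrt(10) + 90)/59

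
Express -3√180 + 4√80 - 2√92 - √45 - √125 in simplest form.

-10*√5 - 4*√23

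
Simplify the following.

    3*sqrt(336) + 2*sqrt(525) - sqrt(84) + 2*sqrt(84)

3*sqrt(336) = 12*sqrt(21); 2*sqrt(525) = 10*sqrt(21); sqrt(84) = 2*sqrt(21); 2*sqrt(84) = 4*sqrt(21)
Combine: (12 + 10 - 2 + 4)·sqrt(21) = 24*sqrt(21)

24*sqrt(21)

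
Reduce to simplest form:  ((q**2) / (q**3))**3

Inside the bracket: (q**-1)
Raise to the power 3: (q**-3)

q**(-3)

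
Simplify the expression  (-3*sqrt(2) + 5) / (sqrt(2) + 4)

(-17*sqrt(2) + 26)/14

Multiply numerator and denominator by -sqrt(2) + 4.
Denominator becomes 14; numerator becomes -17*sqrt(2) + 26.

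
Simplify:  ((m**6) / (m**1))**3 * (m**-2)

m**13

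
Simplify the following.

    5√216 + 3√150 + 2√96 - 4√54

5√216 = 30*√6; 3√150 = 15*√6; 2√96 = 8*√6; 4√54 = 12*√6
Combine: (30 + 15 + 8 - 12)·√6 = 41*√6

41*√6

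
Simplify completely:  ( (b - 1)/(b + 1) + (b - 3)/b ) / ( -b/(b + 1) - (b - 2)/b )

Numerator: (b - 1)/(b + 1) + (b - 3)/b = (2*b² - 3*b - 3)/(b² + b)
Denominator: -b/(b + 1) - (b - 2)/b = (-2*b² + b + 2)/(b² + b)
Divide: ((2*b² - 3*b - 3)/(b² + b)) · ((b² + b)/(-2*b² + b + 2)) = (-2*b² + 3*b + 3)/(2*b² - b - 2)

(-2*b² + 3*b + 3)/(2*b² - b - 2)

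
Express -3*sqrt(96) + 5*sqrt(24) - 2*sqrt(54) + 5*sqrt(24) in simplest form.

3*sqrt(96) = 12*sqrt(6); 5*sqrt(24) = 10*sqrt(6); 2*sqrt(54) = 6*sqrt(6); 5*sqrt(24) = 10*sqrt(6)
Combine: (-12 + 10 - 6 + 10)·sqrt(6) = 2*sqrt(6)

2*sqrt(6)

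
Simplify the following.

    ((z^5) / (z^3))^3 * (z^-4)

Inside the bracket: z^2
Raise to the power 3: z^6
Multiply by (z^-4): add exponents.

z^2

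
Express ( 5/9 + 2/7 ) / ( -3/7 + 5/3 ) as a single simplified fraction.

53/78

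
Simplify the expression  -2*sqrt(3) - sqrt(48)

2*sqrt(3) = 2*sqrt(3); sqrt(48) = 4*sqrt(3)
Combine: (-2 - 4)·sqrt(3) = -6*sqrt(3)

-6*sqrt(3)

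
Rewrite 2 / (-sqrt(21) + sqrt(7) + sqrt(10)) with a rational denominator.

(2*sqrt(21) + 9*sqrt(10) + 12*sqrt(7) + 7*sqrt(30))/66

Group as (sqrt(7) + sqrt(10)) - sqrt(21); multiply by (sqrt(7) + sqrt(10)) + sqrt(21), then rationalise the remaining surd.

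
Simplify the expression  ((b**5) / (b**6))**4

b**(-4)

Inside the bracket: (b**-1)
Raise to the power 4: (b**-4)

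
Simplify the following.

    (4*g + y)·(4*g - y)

16*g² - y²

(4*g)^2 - (y)^2 = 16*g² - y².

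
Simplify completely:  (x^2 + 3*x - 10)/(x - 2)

Factor: x^2 + 3*x - 10 = (x - 2)*(x + 5)
Cancel the common factor (x - 2).

x + 5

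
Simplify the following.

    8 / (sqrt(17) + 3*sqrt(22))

(-8*sqrt(17) + 24*sqrt(22))/181

Multiply numerator and denominator by -sqrt(17) + 3*sqrt(22).
Denominator becomes 181; numerator becomes -8*sqrt(17) + 24*sqrt(22).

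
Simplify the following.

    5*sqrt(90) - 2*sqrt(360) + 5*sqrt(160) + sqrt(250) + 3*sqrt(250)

5*sqrt(90) = 15*sqrt(10); 2*sqrt(360) = 12*sqrt(10); 5*sqrt(160) = 20*sqrt(10); sqrt(250) = 5*sqrt(10); 3*sqrt(250) = 15*sqrt(10)
Combine: (15 - 12 + 20 + 5 + 15)·sqrt(10) = 43*sqrt(10)

43*sqrt(10)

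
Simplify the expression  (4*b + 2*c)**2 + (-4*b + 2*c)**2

32*b**2 + 8*c**2

Only the even-power cross terms survive.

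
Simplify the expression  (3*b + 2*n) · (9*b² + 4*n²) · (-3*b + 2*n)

-81*b⁴ + 16*n⁴

Telescope via difference of squares: ((2*n)+(3*b))((2*n)-(3*b)) = -9*b² + 4*n², then repeat with the next factor.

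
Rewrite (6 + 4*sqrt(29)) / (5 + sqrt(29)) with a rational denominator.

Multiply numerator and denominator by -sqrt(29) + 5.
Denominator becomes -4; numerator becomes -86 + 14*sqrt(29).

(-7*sqrt(29) + 43)/2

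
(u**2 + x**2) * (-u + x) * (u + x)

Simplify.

Pair the conjugate factors: (x+u)(x-u) = -u**2 + x**2, then repeat with the next factor.

-u**4 + x**4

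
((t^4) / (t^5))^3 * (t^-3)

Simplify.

Inside the bracket: (t^-1)
Raise to the power 3: (t^-3)
Multiply by (t^-3): add exponents.

t^(-6)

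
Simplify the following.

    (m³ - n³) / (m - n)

m^3 - n^3 = (m - n)(m² + m*n + n²).

m² + m*n + n²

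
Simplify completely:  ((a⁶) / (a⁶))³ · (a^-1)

Inside the bracket: 1
Raise to the power 3: 1
Multiply by (a^-1): add exponents.

1/a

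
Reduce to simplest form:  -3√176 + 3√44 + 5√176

14*√11

3√176 = 12*√11; 3√44 = 6*√11; 5√176 = 20*√11
Combine: (-12 + 6 + 20)·√11 = 14*√11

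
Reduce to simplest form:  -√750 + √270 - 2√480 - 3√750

-25*√30

√750 = 5*√30; √270 = 3*√30; 2√480 = 8*√30; 3√750 = 15*√30
Combine: (-5 + 3 - 8 - 15)·√30 = -25*√30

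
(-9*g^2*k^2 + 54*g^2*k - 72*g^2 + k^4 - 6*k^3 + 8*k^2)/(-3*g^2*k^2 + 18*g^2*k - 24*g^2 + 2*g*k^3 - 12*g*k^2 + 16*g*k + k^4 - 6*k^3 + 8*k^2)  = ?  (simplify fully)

(3*g - k)/(g - k)

Factor: -9*g^2*k^2 + 54*g^2*k - 72*g^2 + k^4 - 6*k^3 + 8*k^2 = (-3*g + k)*(k - 2)*(k - 4)*(3*g + k);  -3*g^2*k^2 + 18*g^2*k - 24*g^2 + 2*g*k^3 - 12*g*k^2 + 16*g*k + k^4 - 6*k^3 + 8*k^2 = (k - 2)*(k - 4)*(3*g + k)*(-g + k)
Cancel the common factors (k - 4), (3*g + k), (k - 2).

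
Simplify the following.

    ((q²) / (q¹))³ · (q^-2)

q

Inside the bracket: q¹
Raise to the power 3: q³
Multiply by (q^-2): add exponents.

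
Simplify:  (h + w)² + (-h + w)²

Write as f(w,h) + f(w,-h) and expand.

2*h² + 2*w²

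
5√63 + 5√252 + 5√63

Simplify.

5√63 = 15*√7; 5√252 = 30*√7; 5√63 = 15*√7
Combine: (15 + 30 + 15)·√7 = 60*√7

60*√7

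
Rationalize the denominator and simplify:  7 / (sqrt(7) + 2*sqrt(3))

(-7*sqrt(7) + 14*sqrt(3))/5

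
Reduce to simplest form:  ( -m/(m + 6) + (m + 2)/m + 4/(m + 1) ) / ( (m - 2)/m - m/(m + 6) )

(3*m**2 + 11*m + 3)/(m**2 - 2*m - 3)

Numerator: -m/(m + 6) + (m + 2)/m + 4/(m + 1) = (12*m**2 + 44*m + 12)/(m**3 + 7*m**2 + 6*m)
Denominator: (m - 2)/m - m/(m + 6) = (4*m - 12)/(m**2 + 6*m)
Divide: ((12*m**2 + 44*m + 12)/(m**3 + 7*m**2 + 6*m)) · ((m**2 + 6*m)/(4*m - 12)) = (3*m**2 + 11*m + 3)/(m**2 - 2*m - 3)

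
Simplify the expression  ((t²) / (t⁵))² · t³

Inside the bracket: (t^-3)
Raise to the power 2: (t^-6)
Multiply by t³: add exponents.

t^(-3)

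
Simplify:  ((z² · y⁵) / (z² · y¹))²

Inside the bracket: y⁴
Raise to the power 2: y⁸

y⁸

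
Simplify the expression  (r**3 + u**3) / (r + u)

r**2 - r*u + u**2

Apply the sum-of-cubes factorisation and cancel (r + u).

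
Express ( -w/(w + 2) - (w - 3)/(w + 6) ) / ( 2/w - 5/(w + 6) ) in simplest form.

Numerator: -w/(w + 2) - (w - 3)/(w + 6) = (-2*w^2 - 5*w + 6)/(w^2 + 8*w + 12)
Denominator: 2/w - 5/(w + 6) = (-3*w + 12)/(w^2 + 6*w)
Divide: ((-2*w^2 - 5*w + 6)/(w^2 + 8*w + 12)) · ((w^2 + 6*w)/(-3*w + 12)) = (2*w^3 + 5*w^2 - 6*w)/(3*w^2 - 6*w - 24)

(2*w^3 + 5*w^2 - 6*w)/(3*w^2 - 6*w - 24)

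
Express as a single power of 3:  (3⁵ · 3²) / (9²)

3⁵ = 3^5; 3² = 3^2; 9² = 3^4
Combine exponents: 3^3

3^3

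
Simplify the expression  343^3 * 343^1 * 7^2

7^14

343^3 = 7^9; 343^1 = 7^3; 7^2 = 7^2
Combine exponents: 7^14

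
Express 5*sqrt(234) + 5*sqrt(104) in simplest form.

25*sqrt(26)

5*sqrt(234) = 15*sqrt(26); 5*sqrt(104) = 10*sqrt(26)
Combine: (15 + 10)·sqrt(26) = 25*sqrt(26)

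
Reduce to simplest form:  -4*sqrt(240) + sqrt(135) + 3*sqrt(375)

4*sqrt(240) = 16*sqrt(15); sqrt(135) = 3*sqrt(15); 3*sqrt(375) = 15*sqrt(15)
Combine: (-16 + 3 + 15)·sqrt(15) = 2*sqrt(15)

2*sqrt(15)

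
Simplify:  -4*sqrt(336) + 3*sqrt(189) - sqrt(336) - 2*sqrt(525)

-21*sqrt(21)

4*sqrt(336) = 16*sqrt(21); 3*sqrt(189) = 9*sqrt(21); sqrt(336) = 4*sqrt(21); 2*sqrt(525) = 10*sqrt(21)
Combine: (-16 + 9 - 4 - 10)·sqrt(21) = -21*sqrt(21)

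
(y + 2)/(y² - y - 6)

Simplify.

1/(y - 3)

Factor: y² - y - 6 = (y - 3)·(y + 2)
Cancel the common factor (y + 2).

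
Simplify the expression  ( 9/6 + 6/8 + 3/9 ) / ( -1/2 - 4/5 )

Numerator: 9/6 + 6/8 + 3/9 = 31/12
Denominator: -1/2 - 4/5 = -13/10
Divide: (31/12) · (-10/13) = -155/78

-155/78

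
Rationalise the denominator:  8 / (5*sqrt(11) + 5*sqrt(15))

(-2*sqrt(11) + 2*sqrt(15))/5

Multiply numerator and denominator by -5*sqrt(15) + 5*sqrt(11).
Denominator becomes -100; numerator becomes -40*sqrt(15) + 40*sqrt(11).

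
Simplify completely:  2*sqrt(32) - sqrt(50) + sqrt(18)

2*sqrt(32) = 8*sqrt(2); sqrt(50) = 5*sqrt(2); sqrt(18) = 3*sqrt(2)
Combine: (8 - 5 + 3)·sqrt(2) = 6*sqrt(2)

6*sqrt(2)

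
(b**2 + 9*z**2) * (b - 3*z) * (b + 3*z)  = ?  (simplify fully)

(b+(3*z))(b-(3*z)) = b**2 - 9*z**2; continue pairing.

b**4 - 81*z**4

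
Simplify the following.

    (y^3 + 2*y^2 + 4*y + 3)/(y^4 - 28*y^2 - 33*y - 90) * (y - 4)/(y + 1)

Factor: y^3 + 2*y^2 + 4*y + 3 = (y + 1)*(y^2 + y + 3);  y^4 - 28*y^2 - 33*y - 90 = (y + 5)*(y - 6)*(y^2 + y + 3)
Cancel the common factors (y^2 + y + 3), (y + 1).

(y - 4)/(y^2 - y - 30)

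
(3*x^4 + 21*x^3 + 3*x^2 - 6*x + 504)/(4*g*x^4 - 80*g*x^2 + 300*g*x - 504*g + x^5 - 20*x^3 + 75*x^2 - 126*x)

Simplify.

(3*x + 12)/(4*g*x - 12*g + x^2 - 3*x)

Factor: 3*x^4 + 21*x^3 + 3*x^2 - 6*x + 504 = 3*(x^2 - 3*x + 7)*(x + 4)*(x + 6);  4*g*x^4 - 80*g*x^2 + 300*g*x - 504*g + x^5 - 20*x^3 + 75*x^2 - 126*x = (x^2 - 3*x + 7)*(4*g + x)*(x + 6)*(x - 3)
Cancel the common factors (x^2 - 3*x + 7), (x + 6).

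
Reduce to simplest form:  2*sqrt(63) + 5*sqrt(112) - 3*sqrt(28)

20*sqrt(7)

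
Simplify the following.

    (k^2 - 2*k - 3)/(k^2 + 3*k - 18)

(k + 1)/(k + 6)

Factor: k^2 - 2*k - 3 = (k - 3)*(k + 1);  k^2 + 3*k - 18 = (k + 6)*(k - 3)
Cancel the common factor (k - 3).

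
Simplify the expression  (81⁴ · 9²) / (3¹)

3^19

81⁴ = 3^16; 9² = 3^4; 3¹ = 3^1
Combine exponents: 3^19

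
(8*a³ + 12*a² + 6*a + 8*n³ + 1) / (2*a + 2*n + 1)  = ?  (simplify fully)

Factor as (a+b)(a^2-ab+b^2) with a=(2*n), b=(2*a + 1).

4*a² - 4*a*n + 4*a + 4*n² - 2*n + 1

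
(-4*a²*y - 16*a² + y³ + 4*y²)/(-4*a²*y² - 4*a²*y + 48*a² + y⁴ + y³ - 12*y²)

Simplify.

Factor: -4*a²*y - 16*a² + y³ + 4*y² = (2*a + y)·(-2*a + y)·(y + 4);  -4*a²*y² - 4*a²*y + 48*a² + y⁴ + y³ - 12*y² = (2*a + y)·(y + 4)·(-2*a + y)·(y - 3)
Cancel the common factors (y + 4), (-2*a + y), (2*a + y).

1/(y - 3)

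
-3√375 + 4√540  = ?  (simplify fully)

9*√15

3√375 = 15*√15; 4√540 = 24*√15
Combine: (-15 + 24)·√15 = 9*√15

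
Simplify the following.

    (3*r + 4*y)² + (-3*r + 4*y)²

Only the even-power cross terms survive.

18*r² + 32*y²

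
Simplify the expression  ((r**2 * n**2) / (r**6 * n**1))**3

Inside the bracket: (r**-4) * n**1
Raise to the power 3: (r**-12) * n**3

n**3/r**12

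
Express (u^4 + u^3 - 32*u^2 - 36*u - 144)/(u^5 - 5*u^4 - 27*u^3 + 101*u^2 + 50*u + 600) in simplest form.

(u + 6)/(u^2 - 25)

Factor: u^4 + u^3 - 32*u^2 - 36*u - 144 = (u^2 + u + 4)*(u + 6)*(u - 6);  u^5 - 5*u^4 - 27*u^3 + 101*u^2 + 50*u + 600 = (u - 6)*(u - 5)*(u^2 + u + 4)*(u + 5)
Cancel the common factors (u^2 + u + 4), (u - 6).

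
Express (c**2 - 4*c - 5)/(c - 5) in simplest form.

c + 1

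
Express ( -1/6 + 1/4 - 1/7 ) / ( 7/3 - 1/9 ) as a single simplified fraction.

Numerator: -1/6 + 1/4 - 1/7 = -5/84
Denominator: 7/3 - 1/9 = 20/9
Divide: (-5/84) · (9/20) = -3/112

-3/112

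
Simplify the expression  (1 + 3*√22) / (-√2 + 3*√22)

Multiply numerator and denominator by √2 + 3*√22.
Denominator becomes 196; numerator becomes √2 + 3*√22 + 6*√11 + 198.

(√2 + 3*√22 + 6*√11 + 198)/196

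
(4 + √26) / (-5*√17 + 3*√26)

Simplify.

(-5*√442 - 20*√17 - 78 - 12*√26)/191

Multiply numerator and denominator by 3*√26 + 5*√17.
Denominator becomes -191; numerator becomes 12*√26 + 78 + 20*√17 + 5*√442.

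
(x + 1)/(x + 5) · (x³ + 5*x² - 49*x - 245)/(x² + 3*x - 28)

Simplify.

Factor: x³ + 5*x² - 49*x - 245 = (x + 5)·(x - 7)·(x + 7);  x² + 3*x - 28 = (x + 7)·(x - 4)
Cancel the common factors (x + 7), (x + 5).

(x² - 6*x - 7)/(x - 4)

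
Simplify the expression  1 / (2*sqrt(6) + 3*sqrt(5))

Multiply numerator and denominator by -3*sqrt(5) + 2*sqrt(6).
Denominator becomes -21; numerator becomes -3*sqrt(5) + 2*sqrt(6).

(-2*sqrt(6) + 3*sqrt(5))/21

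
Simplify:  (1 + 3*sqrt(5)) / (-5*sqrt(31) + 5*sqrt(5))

Multiply numerator and denominator by 5*sqrt(5) + 5*sqrt(31).
Denominator becomes -650; numerator becomes 5*sqrt(5) + 5*sqrt(31) + 75 + 15*sqrt(155).

(-3*sqrt(155) - 15 - sqrt(31) - sqrt(5))/130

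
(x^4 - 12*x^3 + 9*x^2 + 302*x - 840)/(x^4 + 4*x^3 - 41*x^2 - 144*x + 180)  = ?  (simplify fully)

(x^2 - 11*x + 28)/(x^2 + 5*x - 6)

Factor: x^4 - 12*x^3 + 9*x^2 + 302*x - 840 = (x - 4)*(x - 6)*(x + 5)*(x - 7);  x^4 + 4*x^3 - 41*x^2 - 144*x + 180 = (x + 6)*(x - 1)*(x + 5)*(x - 6)
Cancel the common factors (x + 5), (x - 6).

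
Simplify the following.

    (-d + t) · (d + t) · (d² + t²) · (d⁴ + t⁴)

Pair the conjugate factors: (t+d)(t-d) = -d² + t², then repeat with the next factor.

-d⁸ + t⁸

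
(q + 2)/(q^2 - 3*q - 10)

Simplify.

Factor: q^2 - 3*q - 10 = (q - 5)*(q + 2)
Cancel the common factor (q + 2).

1/(q - 5)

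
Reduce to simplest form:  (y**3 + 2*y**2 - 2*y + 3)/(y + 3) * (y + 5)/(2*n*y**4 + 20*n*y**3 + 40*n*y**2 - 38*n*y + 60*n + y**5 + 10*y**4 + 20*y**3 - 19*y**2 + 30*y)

Factor: y**3 + 2*y**2 - 2*y + 3 = (y**2 - y + 1)*(y + 3);  2*n*y**4 + 20*n*y**3 + 40*n*y**2 - 38*n*y + 60*n + y**5 + 10*y**4 + 20*y**3 - 19*y**2 + 30*y = (2*n + y)*(y + 6)*(y**2 - y + 1)*(y + 5)
Cancel the common factors (y**2 - y + 1), (y + 5), (y + 3).

1/(2*n*y + 12*n + y**2 + 6*y)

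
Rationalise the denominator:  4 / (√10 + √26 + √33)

Group as (√26 + √33) + √10; multiply by (√26 + √33) - √10, then rationalise the remaining surd.

(-16*√2145 + 12*√33 + 68*√26 + 196*√10)/1031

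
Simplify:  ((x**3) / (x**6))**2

x**(-6)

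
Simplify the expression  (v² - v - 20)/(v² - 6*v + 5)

Factor: v² - v - 20 = (v + 4)·(v - 5);  v² - 6*v + 5 = (v - 1)·(v - 5)
Cancel the common factor (v - 5).

(v + 4)/(v - 1)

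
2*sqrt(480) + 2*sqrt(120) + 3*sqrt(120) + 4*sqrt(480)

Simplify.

34*sqrt(30)

2*sqrt(480) = 8*sqrt(30); 2*sqrt(120) = 4*sqrt(30); 3*sqrt(120) = 6*sqrt(30); 4*sqrt(480) = 16*sqrt(30)
Combine: (8 + 4 + 6 + 16)·sqrt(30) = 34*sqrt(30)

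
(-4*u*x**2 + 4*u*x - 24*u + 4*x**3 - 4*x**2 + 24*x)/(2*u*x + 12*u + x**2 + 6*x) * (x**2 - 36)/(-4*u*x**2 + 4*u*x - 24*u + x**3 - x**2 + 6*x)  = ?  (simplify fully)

Factor: -4*u*x**2 + 4*u*x - 24*u + 4*x**3 - 4*x**2 + 24*x = 4*(-u + x)*(x**2 - x + 6);  2*u*x + 12*u + x**2 + 6*x = (2*u + x)*(x + 6);  x**2 - 36 = (x + 6)*(x - 6);  -4*u*x**2 + 4*u*x - 24*u + x**3 - x**2 + 6*x = (x**2 - x + 6)*(-4*u + x)
Cancel the common factors (x**2 - x + 6), (x + 6).

(-4*u*x + 24*u + 4*x**2 - 24*x)/(-8*u**2 - 2*u*x + x**2)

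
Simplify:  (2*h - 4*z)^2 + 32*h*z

4*(h + 2*z)^2

After expansion: 4*h^2 + 16*h*z + 16*z^2 — a perfect-square trinomial.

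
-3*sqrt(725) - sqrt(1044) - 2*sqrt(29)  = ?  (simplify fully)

-23*sqrt(29)

3*sqrt(725) = 15*sqrt(29); sqrt(1044) = 6*sqrt(29); 2*sqrt(29) = 2*sqrt(29)
Combine: (-15 - 6 - 2)·sqrt(29) = -23*sqrt(29)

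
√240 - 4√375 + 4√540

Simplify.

√240 = 4*√15; 4√375 = 20*√15; 4√540 = 24*√15
Combine: (4 - 20 + 24)·√15 = 8*√15

8*√15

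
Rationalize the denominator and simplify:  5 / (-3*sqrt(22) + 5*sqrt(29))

Multiply numerator and denominator by 3*sqrt(22) + 5*sqrt(29).
Denominator becomes 527; numerator becomes 15*sqrt(22) + 25*sqrt(29).

(15*sqrt(22) + 25*sqrt(29))/527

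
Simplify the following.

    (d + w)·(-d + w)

Difference of squares with P = w, Q = d.

-d² + w²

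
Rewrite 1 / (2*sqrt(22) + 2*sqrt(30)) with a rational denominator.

(-sqrt(22) + sqrt(30))/16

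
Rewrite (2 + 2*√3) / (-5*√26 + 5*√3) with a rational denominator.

(-2*√78 - 2*√26 - 6 - 2*√3)/115

Multiply numerator and denominator by 5*√3 + 5*√26.
Denominator becomes -575; numerator becomes 10*√3 + 30 + 10*√26 + 10*√78.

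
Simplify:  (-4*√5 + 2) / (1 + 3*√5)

Multiply numerator and denominator by -3*√5 + 1.
Denominator becomes -44; numerator becomes -10*√5 + 62.

(-31 + 5*√5)/22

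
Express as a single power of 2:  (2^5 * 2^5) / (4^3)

2^4

2^5 = 2^5; 2^5 = 2^5; 4^3 = 2^6
Combine exponents: 2^4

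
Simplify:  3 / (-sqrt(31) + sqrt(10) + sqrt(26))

Group as (sqrt(10) + sqrt(26)) - sqrt(31); multiply by (sqrt(10) + sqrt(26)) + sqrt(31), then rationalise the remaining surd.

(-15*sqrt(31) + 45*sqrt(26) + 141*sqrt(10) + 12*sqrt(2015))/1015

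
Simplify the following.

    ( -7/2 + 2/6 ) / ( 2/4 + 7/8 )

Numerator: -7/2 + 2/6 = -19/6
Denominator: 2/4 + 7/8 = 11/8
Divide: (-19/6) · (8/11) = -76/33

-76/33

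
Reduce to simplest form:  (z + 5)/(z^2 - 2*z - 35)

1/(z - 7)

Factor: z^2 - 2*z - 35 = (z - 7)*(z + 5)
Cancel the common factor (z + 5).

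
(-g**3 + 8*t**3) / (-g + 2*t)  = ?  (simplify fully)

(2*t)**3 - g**3 = (-g + 2*t)(g**2 + 2*g*t + 4*t**2).

g**2 + 2*g*t + 4*t**2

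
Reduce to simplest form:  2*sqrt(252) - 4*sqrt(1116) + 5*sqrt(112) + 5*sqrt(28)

-24*sqrt(31) + 42*sqrt(7)

2*sqrt(252) = 12*sqrt(7); 4*sqrt(1116) = 24*sqrt(31); 5*sqrt(112) = 20*sqrt(7); 5*sqrt(28) = 10*sqrt(7)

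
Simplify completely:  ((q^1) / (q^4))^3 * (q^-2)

Inside the bracket: (q^-3)
Raise to the power 3: (q^-9)
Multiply by (q^-2): add exponents.

q^(-11)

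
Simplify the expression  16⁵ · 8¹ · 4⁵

2^33

16⁵ = 2^20; 8¹ = 2^3; 4⁵ = 2^10
Combine exponents: 2^33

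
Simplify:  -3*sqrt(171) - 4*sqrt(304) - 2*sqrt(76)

-29*sqrt(19)

3*sqrt(171) = 9*sqrt(19); 4*sqrt(304) = 16*sqrt(19); 2*sqrt(76) = 4*sqrt(19)
Combine: (-9 - 16 - 4)·sqrt(19) = -29*sqrt(19)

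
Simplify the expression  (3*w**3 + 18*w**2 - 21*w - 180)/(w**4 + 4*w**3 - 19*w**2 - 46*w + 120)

3/(w - 2)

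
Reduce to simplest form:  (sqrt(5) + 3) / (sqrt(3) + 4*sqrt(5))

(-3*sqrt(3) - sqrt(15) + 20 + 12*sqrt(5))/77

Multiply numerator and denominator by -sqrt(3) + 4*sqrt(5).
Denominator becomes 77; numerator becomes -3*sqrt(3) - sqrt(15) + 20 + 12*sqrt(5).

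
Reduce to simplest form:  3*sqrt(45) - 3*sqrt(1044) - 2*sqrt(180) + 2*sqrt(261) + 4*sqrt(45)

-12*sqrt(29) + 9*sqrt(5)

3*sqrt(45) = 9*sqrt(5); 3*sqrt(1044) = 18*sqrt(29); 2*sqrt(180) = 12*sqrt(5); 2*sqrt(261) = 6*sqrt(29); 4*sqrt(45) = 12*sqrt(5)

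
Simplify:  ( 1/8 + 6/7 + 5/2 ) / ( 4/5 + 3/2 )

975/644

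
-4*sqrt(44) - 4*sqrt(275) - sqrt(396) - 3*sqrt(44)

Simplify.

-40*sqrt(11)

4*sqrt(44) = 8*sqrt(11); 4*sqrt(275) = 20*sqrt(11); sqrt(396) = 6*sqrt(11); 3*sqrt(44) = 6*sqrt(11)
Combine: (-8 - 20 - 6 - 6)·sqrt(11) = -40*sqrt(11)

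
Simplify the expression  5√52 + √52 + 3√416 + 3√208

12*√26 + 24*√13

5√52 = 10*√13; √52 = 2*√13; 3√416 = 12*√26; 3√208 = 12*√13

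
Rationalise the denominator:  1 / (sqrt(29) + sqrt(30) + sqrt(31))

Group as (sqrt(29) + sqrt(30)) + sqrt(31); multiply by (sqrt(29) + sqrt(30)) - sqrt(31), then rationalise the remaining surd.

(-sqrt(26970) + 14*sqrt(31) + 15*sqrt(30) + 16*sqrt(29))/1348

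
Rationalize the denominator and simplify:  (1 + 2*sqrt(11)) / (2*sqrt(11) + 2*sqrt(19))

Multiply numerator and denominator by -2*sqrt(19) + 2*sqrt(11).
Denominator becomes -32; numerator becomes -4*sqrt(209) - 2*sqrt(19) + 2*sqrt(11) + 44.

(-22 - sqrt(11) + sqrt(19) + 2*sqrt(209))/16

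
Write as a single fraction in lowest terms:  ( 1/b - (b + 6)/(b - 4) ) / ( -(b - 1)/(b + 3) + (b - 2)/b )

Numerator: 1/b - (b + 6)/(b - 4) = (-b^2 - 5*b - 4)/(b^2 - 4*b)
Denominator: -(b - 1)/(b + 3) + (b - 2)/b = (2*b - 6)/(b^2 + 3*b)
Divide: ((-b^2 - 5*b - 4)/(b^2 - 4*b)) · ((b^2 + 3*b)/(2*b - 6)) = (-b^3 - 8*b^2 - 19*b - 12)/(2*b^2 - 14*b + 24)

(-b^3 - 8*b^2 - 19*b - 12)/(2*b^2 - 14*b + 24)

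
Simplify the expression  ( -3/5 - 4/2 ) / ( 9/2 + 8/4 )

Numerator: -3/5 - 4/2 = -13/5
Denominator: 9/2 + 8/4 = 13/2
Divide: (-13/5) · (2/13) = -2/5

-2/5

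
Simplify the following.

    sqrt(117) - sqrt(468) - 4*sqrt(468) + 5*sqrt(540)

-27*sqrt(13) + 30*sqrt(15)

sqrt(117) = 3*sqrt(13); sqrt(468) = 6*sqrt(13); 4*sqrt(468) = 24*sqrt(13); 5*sqrt(540) = 30*sqrt(15)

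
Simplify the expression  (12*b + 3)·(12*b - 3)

(12*b)^2 - (3)^2 = 144*b² - 9.

144*b² - 9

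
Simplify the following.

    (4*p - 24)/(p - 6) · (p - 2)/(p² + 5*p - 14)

4/(p + 7)

Factor: 4*p - 24 = 4·(p - 6);  p² + 5*p - 14 = (p - 2)·(p + 7)
Cancel the common factors (p - 6), (p - 2).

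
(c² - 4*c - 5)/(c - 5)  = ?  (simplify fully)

Factor: c² - 4*c - 5 = (c - 5)·(c + 1)
Cancel the common factor (c - 5).

c + 1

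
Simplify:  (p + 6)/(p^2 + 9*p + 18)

Factor: p^2 + 9*p + 18 = (p + 6)*(p + 3)
Cancel the common factor (p + 6).

1/(p + 3)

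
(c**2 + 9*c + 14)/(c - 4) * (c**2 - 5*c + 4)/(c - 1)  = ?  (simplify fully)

c**2 + 9*c + 14

Factor: c**2 + 9*c + 14 = (c + 7)*(c + 2);  c**2 - 5*c + 4 = (c - 1)*(c - 4)
Cancel the common factors (c - 4), (c - 1).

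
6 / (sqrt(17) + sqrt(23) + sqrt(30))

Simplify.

(-sqrt(11730) + 5*sqrt(30) + 12*sqrt(23) + 18*sqrt(17))/122

Group as (sqrt(17) + sqrt(30)) + sqrt(23); multiply by (sqrt(17) + sqrt(30)) - sqrt(23), then rationalise the remaining surd.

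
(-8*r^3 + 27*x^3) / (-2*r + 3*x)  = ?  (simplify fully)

(3*x)^3 - (2*r)^3 = (-2*r + 3*x)(4*r^2 + 6*r*x + 9*x^2).

4*r^2 + 6*r*x + 9*x^2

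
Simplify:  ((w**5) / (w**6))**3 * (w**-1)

Inside the bracket: (w**-1)
Raise to the power 3: (w**-3)
Multiply by (w**-1): add exponents.

w**(-4)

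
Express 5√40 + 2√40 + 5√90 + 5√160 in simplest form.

49*√10

5√40 = 10*√10; 2√40 = 4*√10; 5√90 = 15*√10; 5√160 = 20*√10
Combine: (10 + 4 + 15 + 20)·√10 = 49*√10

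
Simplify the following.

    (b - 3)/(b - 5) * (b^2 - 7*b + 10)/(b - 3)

Factor: b^2 - 7*b + 10 = (b - 5)*(b - 2)
Cancel the common factors (b - 3), (b - 5).

b - 2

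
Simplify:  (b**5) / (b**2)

b**3

Quotient: b**3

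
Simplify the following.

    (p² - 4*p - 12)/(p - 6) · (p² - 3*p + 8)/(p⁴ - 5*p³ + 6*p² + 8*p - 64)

Factor: p² - 4*p - 12 = (p + 2)·(p - 6);  p⁴ - 5*p³ + 6*p² + 8*p - 64 = (p + 2)·(p - 4)·(p² - 3*p + 8)
Cancel the common factors (p² - 3*p + 8), (p - 6), (p + 2).

1/(p - 4)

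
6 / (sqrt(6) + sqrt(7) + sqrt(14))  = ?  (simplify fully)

(-168*sqrt(3) - 6*sqrt(14) + 78*sqrt(7) + 90*sqrt(6))/167

Group as (sqrt(6) + sqrt(7)) + sqrt(14); multiply by (sqrt(6) + sqrt(7)) - sqrt(14), then rationalise the remaining surd.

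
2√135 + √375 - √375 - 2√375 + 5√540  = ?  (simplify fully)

26*√15

2√135 = 6*√15; √375 = 5*√15; √375 = 5*√15; 2√375 = 10*√15; 5√540 = 30*√15
Combine: (6 + 5 - 5 - 10 + 30)·√15 = 26*√15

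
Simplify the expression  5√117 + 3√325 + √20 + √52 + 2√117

5√117 = 15*√13; 3√325 = 15*√13; √20 = 2*√5; √52 = 2*√13; 2√117 = 6*√13

2*√5 + 38*√13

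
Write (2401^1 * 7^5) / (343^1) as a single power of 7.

2401^1 = 7^4; 7^5 = 7^5; 343^1 = 7^3
Combine exponents: 7^6

7^6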